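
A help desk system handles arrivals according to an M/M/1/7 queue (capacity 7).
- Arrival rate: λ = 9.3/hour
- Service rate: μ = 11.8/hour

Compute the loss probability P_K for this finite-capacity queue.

ρ = λ/μ = 9.3/11.8 = 0.788136
P₀ = (1-ρ)/(1-ρ^(K+1)) = (1-0.788136)/(1-0.788136^8) = 0.21186/0.85113 = 0.2489
P_K = P₀×ρ^K = 0.2489 × 0.788136^7 = 0.2489 × 0.1889 = 0.04702
Blocking probability = 4.70%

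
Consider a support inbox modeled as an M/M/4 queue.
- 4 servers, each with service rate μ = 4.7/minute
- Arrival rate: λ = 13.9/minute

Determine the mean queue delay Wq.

Traffic intensity: ρ = λ/(cμ) = 13.9/(4×4.7) = 0.7394
Since ρ = 0.7394 < 1, system is stable.
Offered load a = λ/μ = cρ = 13.9/4.7 = 2.9574
P₀ = [ Σₙ₌₀^3 aⁿ/n! + a^4/(4!(1-ρ)) ]⁻¹
Σ = a^0/0! + a^1/1! + a^2/2! + a^3/3! = 1.00000 + 2.95745 + 4.37325 + 4.31121 = 12.6419
a^4/(4!(1-ρ)) = 76.5011/(24 × 0.260638) = 12.2298
P₀ = 1/(12.6419 + 12.2298) = 0.04021
Lq = P₀·a^4·ρ / (4!(1-ρ)²) = 0.040206 × 76.5011 × 0.73936 / (24 × 0.067932) = 1.3949
Wq = Lq/λ = 1.39486/13.9 = 0.1003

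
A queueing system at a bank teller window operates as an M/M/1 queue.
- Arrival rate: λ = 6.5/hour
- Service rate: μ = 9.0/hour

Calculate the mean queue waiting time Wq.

First, compute utilization: ρ = λ/μ = 6.5/9.0 = 0.7222
For M/M/1: Wq = λ/(μ(μ-λ))
Wq = 6.5/(9.0 × (9.0-6.5))
Wq = 6.5/(9.0 × 2.50)
Wq = 0.2889 hours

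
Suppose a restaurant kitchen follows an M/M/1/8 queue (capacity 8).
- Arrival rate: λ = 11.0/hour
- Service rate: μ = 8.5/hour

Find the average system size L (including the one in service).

ρ = λ/μ = 11.0/8.5 = 1.29412
P₀ = (1-ρ)/(1-ρ^(K+1)) = (1-1.29412)/(1-1.29412^9) = -0.2941/-9.1805 = 0.03204
P_K = P₀×ρ^K = 0.032037 × 1.29412^8 = 0.032037 × 7.8668 = 0.2520
L = ρ[1 - (K+1)ρ^K + Kρ^(K+1)] / [(1-ρ)(1-ρ^(K+1))]
L = 1.29412 × (1 - 9×7.866769 + 8×10.18054) / ((1 - 1.29412) × (1 - 10.18054)) = 5.5804 orders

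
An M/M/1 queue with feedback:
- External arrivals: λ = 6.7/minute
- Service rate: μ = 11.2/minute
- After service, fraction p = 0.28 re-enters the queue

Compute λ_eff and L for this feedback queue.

Effective arrival rate: λ_eff = λ/(1-p) = 6.7/(1-0.28) = 6.7/0.72 = 9.305556
ρ = λ_eff/μ = 9.305556/11.2 = 0.830853
L = ρ/(1-ρ) = 0.830853/(1-0.830853) = 4.9120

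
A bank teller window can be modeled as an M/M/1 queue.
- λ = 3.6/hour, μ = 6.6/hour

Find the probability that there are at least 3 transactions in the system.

ρ = λ/μ = 3.6/6.6 = 0.5455
P(N ≥ n) = ρⁿ
P(N ≥ 3) = 0.5455^3
P(N ≥ 3) = 0.1623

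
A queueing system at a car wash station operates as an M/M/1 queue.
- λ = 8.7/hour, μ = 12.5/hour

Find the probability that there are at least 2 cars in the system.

ρ = λ/μ = 8.7/12.5 = 0.6960
P(N ≥ n) = ρⁿ
P(N ≥ 2) = 0.6960^2
P(N ≥ 2) = 0.4844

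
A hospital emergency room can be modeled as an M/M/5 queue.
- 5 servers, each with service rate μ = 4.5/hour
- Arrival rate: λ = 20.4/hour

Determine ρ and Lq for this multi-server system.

Traffic intensity: ρ = λ/(cμ) = 20.4/(5×4.5) = 0.9067
Since ρ = 0.9067 < 1, system is stable.
Offered load a = λ/μ = cρ = 20.4/4.5 = 4.5333
P₀ = [ Σₙ₌₀^4 aⁿ/n! + a^5/(5!(1-ρ)) ]⁻¹
Σ = a^0/0! + a^1/1! + a^2/2! + a^3/3! + a^4/4! = 1.0000 + 4.5333 + 10.2756 + 15.5275 + 17.5978 = 48.9342
a^5/(5!(1-ρ)) = 1914.6450/(120 × 0.093333333) = 170.9504
P₀ = 1/(48.9342 + 170.9504) = 0.004548
Lq = P₀·a^5·ρ / (5!(1-ρ)²) = 0.0045478 × 1914.6450 × 0.90667 / (120 × 0.0087111) = 7.5524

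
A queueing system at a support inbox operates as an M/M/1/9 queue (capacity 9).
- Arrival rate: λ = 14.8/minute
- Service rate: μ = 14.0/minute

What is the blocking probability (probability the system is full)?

ρ = λ/μ = 14.8/14.0 = 1.05714
P₀ = (1-ρ)/(1-ρ^(K+1)) = (1-1.05714)/(1-1.05714^10) = -0.05714/-0.7431 = 0.07689
P_K = P₀×ρ^K = 0.07689 × 1.05714^9 = 0.07689 × 1.6489 = 0.1268
Blocking probability = 12.68%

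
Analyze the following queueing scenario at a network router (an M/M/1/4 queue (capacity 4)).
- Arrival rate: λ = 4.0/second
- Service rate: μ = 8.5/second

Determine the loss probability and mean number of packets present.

ρ = λ/μ = 4.0/8.5 = 0.4706
P₀ = (1-ρ)/(1-ρ^(K+1)) = (1-0.4706)/(1-0.4706^5) = 0.5294/0.9769 = 0.5419
P_K = P₀×ρ^K = 0.5419 × 0.4706^4 = 0.5419 × 0.04905 = 0.02658
Blocking probability P_4 = 0.02658 (2.66%)
L = ρ[1 - (K+1)ρ^K + Kρ^(K+1)] / [(1-ρ)(1-ρ^(K+1))]
L = 0.4706 × (1 - 5×0.04905 + 4×0.02308) / ((1 - 0.4706) × (1 - 0.02308)) = 0.7708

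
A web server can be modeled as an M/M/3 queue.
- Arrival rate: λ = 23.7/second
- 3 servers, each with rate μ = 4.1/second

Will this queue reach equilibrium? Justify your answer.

Stability requires ρ = λ/(cμ) < 1
ρ = 23.7/(3 × 4.1) = 23.7/12.30 = 1.9268
Since 1.9268 ≥ 1, the system is UNSTABLE.
Need c > λ/μ = 23.7/4.1 = 5.78.
Minimum servers needed: c = 6.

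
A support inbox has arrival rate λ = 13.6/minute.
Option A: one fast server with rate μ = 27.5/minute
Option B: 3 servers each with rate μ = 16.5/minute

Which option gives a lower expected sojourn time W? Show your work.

Option A: single server μ = 27.5 (M/M/1)
  ρ_A = 13.6/27.5 = 0.4945
  W_A = 1/(μ-λ) = 1/(27.5-13.6) = 1/13.90 = 0.07194

Option B: 3 servers μ = 16.5 (M/M/3)
  ρ_B = λ/(cμ) = 13.6/(3×16.5) = 0.2747
  Offered load a = λ/μ = cρ = 13.6/16.5 = 0.8242
  P₀ = [ Σₙ₌₀^2 aⁿ/n! + a^3/(3!(1-ρ)) ]⁻¹
  Σ = a^0/0! + a^1/1! + a^2/2! = 1.0000 + 0.8242 + 0.3397 = 2.1639
  a^3/(3!(1-ρ)) = 0.5600/(6 × 0.7253) = 0.1287
  P₀ = 1/(2.1639 + 0.1287) = 0.4362
  Lq = P₀·a^3·ρ / (3!(1-ρ)²) = 0.4362 × 0.5600 × 0.2747 / (6 × 0.5260) = 0.02126
  Wq_B = Lq/λ = 0.021264/13.6 = 0.001564
  W_B = Wq_B + 1/μ = 0.001564 + 0.06061 = 0.06217

Since W_B = 0.06217 < W_A = 0.07194, Option B (multiple servers) has the shorter time in system.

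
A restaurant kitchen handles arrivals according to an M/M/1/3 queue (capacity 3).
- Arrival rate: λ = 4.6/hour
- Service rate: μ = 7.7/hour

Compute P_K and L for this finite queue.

ρ = λ/μ = 4.6/7.7 = 0.597403
P₀ = (1-ρ)/(1-ρ^(K+1)) = (1-0.597403)/(1-0.597403^4) = 0.4026/0.8726 = 0.4614
P_K = P₀×ρ^K = 0.4614 × 0.597403^3 = 0.4614 × 0.2132 = 0.09837
Blocking probability P_3 = 0.09837 (9.84%)
L = ρ[1 - (K+1)ρ^K + Kρ^(K+1)] / [(1-ρ)(1-ρ^(K+1))]
L = 0.597403 × (1 - 4×0.21321 + 3×0.12737) / ((1 - 0.597403) × (1 - 0.12737)) = 0.9000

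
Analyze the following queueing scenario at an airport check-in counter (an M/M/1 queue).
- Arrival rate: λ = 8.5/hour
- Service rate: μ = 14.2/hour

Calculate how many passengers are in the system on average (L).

ρ = λ/μ = 8.5/14.2 = 0.5986
For M/M/1: L = λ/(μ-λ)
L = 8.5/(14.2-8.5) = 8.5/5.70
L = 1.4912 passengers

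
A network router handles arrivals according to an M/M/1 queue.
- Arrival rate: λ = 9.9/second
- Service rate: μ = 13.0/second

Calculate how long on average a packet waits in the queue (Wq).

First, compute utilization: ρ = λ/μ = 9.9/13.0 = 0.7615
For M/M/1: Wq = λ/(μ(μ-λ))
Wq = 9.9/(13.0 × (13.0-9.9))
Wq = 9.9/(13.0 × 3.10)
Wq = 0.2457 seconds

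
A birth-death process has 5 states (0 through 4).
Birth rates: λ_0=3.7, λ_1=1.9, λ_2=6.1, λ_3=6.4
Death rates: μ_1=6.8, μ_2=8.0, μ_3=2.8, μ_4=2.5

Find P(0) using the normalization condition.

Ratios P(n)/P(0) = (λ₀···λₙ₋₁)/(μ₁···μₙ):
P(1)/P(0) = (3.7)/(6.8) = 0.54412
P(2)/P(0) = (3.7×1.9)/(6.8×8.0) = 0.12923
P(3)/P(0) = (3.7×1.9×6.1)/(6.8×8.0×2.8) = 0.28153
P(4)/P(0) = (3.7×1.9×6.1×6.4)/(6.8×8.0×2.8×2.5) = 0.72072

Normalization: ∑ P(n) = 1
P(0) × (1.0000 + 0.54412 + 0.12923 + 0.28153 + 0.72072) = 1
P(0) × 2.6756 = 1
P(0) = 1/2.6756 = 0.3737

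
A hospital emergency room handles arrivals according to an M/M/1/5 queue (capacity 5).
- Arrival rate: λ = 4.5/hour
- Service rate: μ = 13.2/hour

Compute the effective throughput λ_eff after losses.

ρ = λ/μ = 4.5/13.2 = 0.34091
P₀ = (1-ρ)/(1-ρ^(K+1)) = (1-0.34091)/(1-0.34091^6) = 0.65909/0.99843 = 0.6601
P_K = P₀×ρ^K = 0.6601 × 0.34091^5 = 0.6601 × 0.004605 = 0.003040
λ_eff = λ(1-P_K) = 4.5 × (1 - 0.003040) = 4.5 × 0.99696 = 4.4863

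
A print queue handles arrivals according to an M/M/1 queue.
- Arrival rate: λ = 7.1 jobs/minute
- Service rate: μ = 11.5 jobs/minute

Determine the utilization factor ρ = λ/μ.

Server utilization: ρ = λ/μ
ρ = 7.1/11.5 = 0.6174
The server is busy 61.74% of the time.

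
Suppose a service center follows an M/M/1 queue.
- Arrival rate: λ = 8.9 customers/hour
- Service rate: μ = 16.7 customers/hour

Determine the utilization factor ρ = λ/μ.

Server utilization: ρ = λ/μ
ρ = 8.9/16.7 = 0.5329
The server is busy 53.29% of the time.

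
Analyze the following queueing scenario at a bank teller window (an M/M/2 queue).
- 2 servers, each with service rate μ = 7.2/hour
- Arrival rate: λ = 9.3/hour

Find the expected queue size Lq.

Traffic intensity: ρ = λ/(cμ) = 9.3/(2×7.2) = 0.6458
Since ρ = 0.6458 < 1, system is stable.
Offered load a = λ/μ = cρ = 9.3/7.2 = 1.2917
P₀ = [ Σₙ₌₀^1 aⁿ/n! + a^2/(2!(1-ρ)) ]⁻¹
Σ = a^0/0! + a^1/1! = 1.0000 + 1.2917 = 2.2917
a^2/(2!(1-ρ)) = 1.6684/(2 × 0.35417) = 2.3554
P₀ = 1/(2.2917 + 2.3554) = 0.2152
Lq = P₀·a^2·ρ / (2!(1-ρ)²) = 0.21519 × 1.6684 × 0.64583 / (2 × 0.12543) = 0.9243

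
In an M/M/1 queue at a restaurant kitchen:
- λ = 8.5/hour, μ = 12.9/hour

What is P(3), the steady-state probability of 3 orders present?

ρ = λ/μ = 8.5/12.9 = 0.6589
P(n) = (1-ρ)ρⁿ
P(3) = (1-0.6589) × 0.6589^3
P(3) = 0.34110 × 0.28606
P(3) = 0.09758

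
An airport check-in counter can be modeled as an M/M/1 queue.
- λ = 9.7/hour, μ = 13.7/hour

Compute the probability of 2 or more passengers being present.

ρ = λ/μ = 9.7/13.7 = 0.7080
P(N ≥ n) = ρⁿ
P(N ≥ 2) = 0.7080^2
P(N ≥ 2) = 0.5013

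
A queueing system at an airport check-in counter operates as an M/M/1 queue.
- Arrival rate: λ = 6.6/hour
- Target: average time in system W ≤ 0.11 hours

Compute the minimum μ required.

For M/M/1: W = 1/(μ-λ)
Need W ≤ 0.11, so 1/(μ-λ) ≤ 0.11
μ - λ ≥ 1/0.11 = 9.0909
μ ≥ 6.6 + 9.0909 = 15.6909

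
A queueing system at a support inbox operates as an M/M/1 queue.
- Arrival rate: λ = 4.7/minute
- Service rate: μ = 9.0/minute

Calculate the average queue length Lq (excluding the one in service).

ρ = λ/μ = 4.7/9.0 = 0.5222
For M/M/1: Lq = λ²/(μ(μ-λ))
Lq = 22.09/(9.0 × 4.30)
Lq = 0.5708 emails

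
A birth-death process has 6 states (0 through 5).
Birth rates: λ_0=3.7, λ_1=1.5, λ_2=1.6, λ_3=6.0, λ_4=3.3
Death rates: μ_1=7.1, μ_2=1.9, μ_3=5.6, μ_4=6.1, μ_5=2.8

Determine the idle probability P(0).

Ratios P(n)/P(0) = (λ₀···λₙ₋₁)/(μ₁···μₙ):
P(1)/P(0) = (3.7)/(7.1) = 0.52113
P(2)/P(0) = (3.7×1.5)/(7.1×1.9) = 0.41142
P(3)/P(0) = (3.7×1.5×1.6)/(7.1×1.9×5.6) = 0.11755
P(4)/P(0) = (3.7×1.5×1.6×6.0)/(7.1×1.9×5.6×6.1) = 0.11562
P(5)/P(0) = (3.7×1.5×1.6×6.0×3.3)/(7.1×1.9×5.6×6.1×2.8) = 0.13627

Normalization: ∑ P(n) = 1
P(0) × (1.0000 + 0.52113 + 0.41142 + 0.11755 + 0.11562 + 0.13627) = 1
P(0) × 2.3020 = 1
P(0) = 1/2.3020 = 0.4344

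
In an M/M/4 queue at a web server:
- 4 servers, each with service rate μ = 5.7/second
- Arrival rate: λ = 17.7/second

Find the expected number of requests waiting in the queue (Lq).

Traffic intensity: ρ = λ/(cμ) = 17.7/(4×5.7) = 0.7763
Since ρ = 0.7763 < 1, system is stable.
Offered load a = λ/μ = cρ = 17.7/5.7 = 3.1053
P₀ = [ Σₙ₌₀^3 aⁿ/n! + a^4/(4!(1-ρ)) ]⁻¹
Σ = a^0/0! + a^1/1! + a^2/2! + a^3/3! = 1.0000 + 3.1053 + 4.8213 + 4.9905 = 13.9171
a^4/(4!(1-ρ)) = 92.9809/(24 × 0.223684) = 17.3200
P₀ = 1/(13.9171 + 17.3200) = 0.03201
Lq = P₀·a^4·ρ / (4!(1-ρ)²) = 0.03201 × 92.9809 × 0.7763 / (24 × 0.05003) = 1.9243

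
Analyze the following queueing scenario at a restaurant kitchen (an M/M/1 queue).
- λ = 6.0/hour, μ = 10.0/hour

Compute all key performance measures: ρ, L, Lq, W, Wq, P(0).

Step 1: ρ = λ/μ = 6.0/10.0 = 0.6000
Step 2: L = λ/(μ-λ) = 6.0/4.00 = 1.5000
Step 3: Lq = λ²/(μ(μ-λ)) = 36.00/(10.0×4.00) = 0.9000
Step 4: W = 1/(μ-λ) = 1/4.00 = 0.2500
Step 5: Wq = λ/(μ(μ-λ)) = 6.0/(10.0×4.00) = 0.1500
Step 6: P(0) = 1-ρ = 0.4000
Verify: L = λW = 6.0×0.2500 = 1.5000 ✔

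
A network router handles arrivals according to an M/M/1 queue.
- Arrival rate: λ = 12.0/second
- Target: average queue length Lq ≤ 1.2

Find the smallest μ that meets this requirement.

For M/M/1: Lq = λ²/(μ(μ-λ))
Need Lq ≤ 1.2, i.e. μ(μ-λ) ≥ λ²/1.2
μ² - 12.0μ - 144.00/1.2 ≥ 0  →  μ² - 12.0μ - 120.0000 ≥ 0
Quadratic formula (positive root): μ = [λ + √(λ² + 4×120.0000)]/2
Discriminant: 144.00 + 4×120.0000 = 624.0000, √624.0000 = 24.9800
μ ≥ (12.0 + 24.9800)/2 = 18.4900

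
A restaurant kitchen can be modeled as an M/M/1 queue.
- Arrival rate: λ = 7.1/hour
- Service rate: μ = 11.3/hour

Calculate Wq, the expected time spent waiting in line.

First, compute utilization: ρ = λ/μ = 7.1/11.3 = 0.6283
For M/M/1: Wq = λ/(μ(μ-λ))
Wq = 7.1/(11.3 × (11.3-7.1))
Wq = 7.1/(11.3 × 4.20)
Wq = 0.1496 hours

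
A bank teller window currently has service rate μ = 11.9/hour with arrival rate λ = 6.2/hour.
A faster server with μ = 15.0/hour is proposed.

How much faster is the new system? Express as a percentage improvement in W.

System 1: ρ₁ = 6.2/11.9 = 0.5210, W₁ = 1/(11.9-6.2) = 0.1754
System 2: ρ₂ = 6.2/15.0 = 0.4133, W₂ = 1/(15.0-6.2) = 0.1136
Improvement: (W₁-W₂)/W₁ = (0.1754-0.1136)/0.1754 = 35.23%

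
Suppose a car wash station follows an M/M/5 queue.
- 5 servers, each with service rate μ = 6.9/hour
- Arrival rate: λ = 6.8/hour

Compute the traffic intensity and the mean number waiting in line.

Traffic intensity: ρ = λ/(cμ) = 6.8/(5×6.9) = 0.1971
Since ρ = 0.1971 < 1, system is stable.
Offered load a = λ/μ = cρ = 6.8/6.9 = 0.9855
P₀ = [ Σₙ₌₀^4 aⁿ/n! + a^5/(5!(1-ρ)) ]⁻¹
Σ = a^0/0! + a^1/1! + a^2/2! + a^3/3! + a^4/4! = 1.0000 + 0.9855 + 0.4856 + 0.1595 + 0.03930 = 2.6699
a^5/(5!(1-ρ)) = 0.9296/(120 × 0.8029) = 0.009648
P₀ = 1/(2.6699 + 0.009648) = 0.3732
Lq = P₀·a^5·ρ / (5!(1-ρ)²) = 0.37319 × 0.92961 × 0.19710 / (120 × 0.64465) = 0.0008839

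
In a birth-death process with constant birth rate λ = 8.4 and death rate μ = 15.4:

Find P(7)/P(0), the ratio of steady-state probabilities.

For constant rates: P(n)/P(0) = (λ/μ)^n
P(7)/P(0) = (8.4/15.4)^7 = 0.5455^7 = 0.01437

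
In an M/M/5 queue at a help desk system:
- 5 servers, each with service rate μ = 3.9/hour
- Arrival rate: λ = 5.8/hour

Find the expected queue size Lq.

Traffic intensity: ρ = λ/(cμ) = 5.8/(5×3.9) = 0.2974
Since ρ = 0.2974 < 1, system is stable.
Offered load a = λ/μ = cρ = 5.8/3.9 = 1.4872
P₀ = [ Σₙ₌₀^4 aⁿ/n! + a^5/(5!(1-ρ)) ]⁻¹
Σ = a^0/0! + a^1/1! + a^2/2! + a^3/3! + a^4/4! = 1.00000 + 1.48718 + 1.10585 + 0.548200 + 0.203818 = 4.3450
a^5/(5!(1-ρ)) = 7.2747/(120 × 0.70256) = 0.08629
P₀ = 1/(4.3450 + 0.08629) = 0.2257
Lq = P₀·a^5·ρ / (5!(1-ρ)²) = 0.2257 × 7.2747 × 0.2974 / (120 × 0.4936) = 0.008244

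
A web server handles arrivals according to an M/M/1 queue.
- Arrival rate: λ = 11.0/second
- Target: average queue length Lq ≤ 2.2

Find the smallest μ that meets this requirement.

For M/M/1: Lq = λ²/(μ(μ-λ))
Need Lq ≤ 2.2, i.e. μ(μ-λ) ≥ λ²/2.2
μ² - 11.0μ - 121.00/2.2 ≥ 0  →  μ² - 11.0μ - 55.0000 ≥ 0
Quadratic formula (positive root): μ = [λ + √(λ² + 4×55.0000)]/2
Discriminant: 121.00 + 4×55.0000 = 341.0000, √341.0000 = 18.4662
μ ≥ (11.0 + 18.4662)/2 = 14.7331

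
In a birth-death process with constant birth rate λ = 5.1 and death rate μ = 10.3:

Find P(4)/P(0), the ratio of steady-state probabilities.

For constant rates: P(n)/P(0) = (λ/μ)^n
P(4)/P(0) = (5.1/10.3)^4 = 0.49515^4 = 0.06011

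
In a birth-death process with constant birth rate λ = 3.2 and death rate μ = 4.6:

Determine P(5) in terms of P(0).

For constant rates: P(n)/P(0) = (λ/μ)^n
P(5)/P(0) = (3.2/4.6)^5 = 0.69565^5 = 0.1629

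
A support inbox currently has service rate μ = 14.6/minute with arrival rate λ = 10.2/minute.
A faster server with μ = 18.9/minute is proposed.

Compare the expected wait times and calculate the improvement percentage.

System 1: ρ₁ = 10.2/14.6 = 0.6986, W₁ = 1/(14.6-10.2) = 0.22727
System 2: ρ₂ = 10.2/18.9 = 0.5397, W₂ = 1/(18.9-10.2) = 0.11494
Improvement: (W₁-W₂)/W₁ = (0.22727-0.11494)/0.22727 = 49.43%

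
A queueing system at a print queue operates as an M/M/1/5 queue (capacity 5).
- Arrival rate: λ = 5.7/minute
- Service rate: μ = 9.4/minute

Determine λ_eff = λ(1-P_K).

ρ = λ/μ = 5.7/9.4 = 0.60638
P₀ = (1-ρ)/(1-ρ^(K+1)) = (1-0.60638)/(1-0.60638^6) = 0.3936/0.9503 = 0.4142
P_K = P₀×ρ^K = 0.4142 × 0.60638^5 = 0.4142 × 0.08198 = 0.03396
λ_eff = λ(1-P_K) = 5.7 × (1 - 0.03396) = 5.7 × 0.96604 = 5.5064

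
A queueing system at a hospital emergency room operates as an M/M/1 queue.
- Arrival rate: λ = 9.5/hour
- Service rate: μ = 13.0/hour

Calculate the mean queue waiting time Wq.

First, compute utilization: ρ = λ/μ = 9.5/13.0 = 0.7308
For M/M/1: Wq = λ/(μ(μ-λ))
Wq = 9.5/(13.0 × (13.0-9.5))
Wq = 9.5/(13.0 × 3.50)
Wq = 0.2088 hours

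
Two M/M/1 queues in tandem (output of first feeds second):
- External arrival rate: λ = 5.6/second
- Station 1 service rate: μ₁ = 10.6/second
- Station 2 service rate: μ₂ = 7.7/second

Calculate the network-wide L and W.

By Jackson's theorem, each station behaves as independent M/M/1.
Station 1: ρ₁ = 5.6/10.6 = 0.5283, L₁ = ρ₁/(1-ρ₁) = λ/(μ₁-λ) = 5.6/5.00 = 1.1200
Station 2: ρ₂ = 5.6/7.7 = 0.7273, L₂ = ρ₂/(1-ρ₂) = λ/(μ₂-λ) = 5.6/2.10 = 2.6667
Total: L = L₁ + L₂ = 1.1200 + 2.6667 = 3.7867
W = L/λ = 3.7867/5.6 = 0.6762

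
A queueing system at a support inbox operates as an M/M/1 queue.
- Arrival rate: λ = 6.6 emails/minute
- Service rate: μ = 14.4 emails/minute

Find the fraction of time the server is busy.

Server utilization: ρ = λ/μ
ρ = 6.6/14.4 = 0.4583
The server is busy 45.83% of the time.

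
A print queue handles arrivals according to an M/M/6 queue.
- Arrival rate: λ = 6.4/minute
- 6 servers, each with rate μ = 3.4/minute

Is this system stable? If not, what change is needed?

Stability requires ρ = λ/(cμ) < 1
ρ = 6.4/(6 × 3.4) = 6.4/20.40 = 0.3137
Since 0.3137 < 1, the system is STABLE.
The servers are busy 31.37% of the time.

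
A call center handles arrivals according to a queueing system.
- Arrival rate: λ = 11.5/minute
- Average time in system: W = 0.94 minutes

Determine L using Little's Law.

Little's Law: L = λW
L = 11.5 × 0.94 = 10.8100 calls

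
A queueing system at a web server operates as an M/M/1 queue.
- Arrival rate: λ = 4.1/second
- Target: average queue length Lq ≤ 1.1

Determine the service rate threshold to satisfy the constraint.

For M/M/1: Lq = λ²/(μ(μ-λ))
Need Lq ≤ 1.1, i.e. μ(μ-λ) ≥ λ²/1.1
μ² - 4.1μ - 16.81/1.1 ≥ 0  →  μ² - 4.1μ - 15.28182 ≥ 0
Quadratic formula (positive root): μ = [λ + √(λ² + 4×15.28182)]/2
Discriminant: 16.81 + 4×15.28182 = 77.9373, √77.9373 = 8.8282
μ ≥ (4.1 + 8.8282)/2 = 6.4641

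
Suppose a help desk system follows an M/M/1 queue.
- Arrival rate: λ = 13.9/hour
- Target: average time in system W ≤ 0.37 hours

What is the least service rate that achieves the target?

For M/M/1: W = 1/(μ-λ)
Need W ≤ 0.37, so 1/(μ-λ) ≤ 0.37
μ - λ ≥ 1/0.37 = 2.7027
μ ≥ 13.9 + 2.7027 = 16.6027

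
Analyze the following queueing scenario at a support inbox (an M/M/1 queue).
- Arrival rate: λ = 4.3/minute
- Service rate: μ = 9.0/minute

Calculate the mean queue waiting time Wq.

First, compute utilization: ρ = λ/μ = 4.3/9.0 = 0.4778
For M/M/1: Wq = λ/(μ(μ-λ))
Wq = 4.3/(9.0 × (9.0-4.3))
Wq = 4.3/(9.0 × 4.70)
Wq = 0.1017 minutes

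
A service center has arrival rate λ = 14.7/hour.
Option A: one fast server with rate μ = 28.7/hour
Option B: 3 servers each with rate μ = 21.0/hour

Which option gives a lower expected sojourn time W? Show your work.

Option A: single server μ = 28.7 (M/M/1)
  ρ_A = 14.7/28.7 = 0.5122
  W_A = 1/(μ-λ) = 1/(28.7-14.7) = 1/14.00 = 0.07143

Option B: 3 servers μ = 21.0 (M/M/3)
  ρ_B = λ/(cμ) = 14.7/(3×21.0) = 0.2333
  Offered load a = λ/μ = cρ = 14.7/21.0 = 0.7000
  P₀ = [ Σₙ₌₀^2 aⁿ/n! + a^3/(3!(1-ρ)) ]⁻¹
  Σ = a^0/0! + a^1/1! + a^2/2! = 1.0000 + 0.7000 + 0.2450 = 1.9450
  a^3/(3!(1-ρ)) = 0.343000/(6 × 0.766667) = 0.07457
  P₀ = 1/(1.9450 + 0.07457) = 0.4952
  Lq = P₀·a^3·ρ / (3!(1-ρ)²) = 0.4952 × 0.3430 × 0.2333 / (6 × 0.5878) = 0.01124
  Wq_B = Lq/λ = 0.011237/14.7 = 0.0007644
  W_B = Wq_B + 1/μ = 0.0007644 + 0.04762 = 0.04838

Since W_B = 0.04838 < W_A = 0.07143, Option B (multiple servers) has the shorter time in system.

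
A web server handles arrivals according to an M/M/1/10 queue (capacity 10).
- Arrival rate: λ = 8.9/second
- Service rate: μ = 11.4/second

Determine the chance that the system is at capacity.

ρ = λ/μ = 8.9/11.4 = 0.7807
P₀ = (1-ρ)/(1-ρ^(K+1)) = (1-0.7807)/(1-0.7807^11) = 0.2193/0.9343 = 0.2347
P_K = P₀×ρ^K = 0.2347 × 0.7807^10 = 0.2347 × 0.08411 = 0.01974
Blocking probability = 1.97%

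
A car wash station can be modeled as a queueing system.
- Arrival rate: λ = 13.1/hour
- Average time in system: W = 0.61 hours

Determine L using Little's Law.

Little's Law: L = λW
L = 13.1 × 0.61 = 7.9910 cars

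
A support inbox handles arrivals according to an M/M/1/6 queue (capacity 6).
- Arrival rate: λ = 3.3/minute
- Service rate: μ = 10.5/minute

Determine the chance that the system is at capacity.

ρ = λ/μ = 3.3/10.5 = 0.314286
P₀ = (1-ρ)/(1-ρ^(K+1)) = (1-0.314286)/(1-0.314286^7) = 0.6857/0.9997 = 0.6859
P_K = P₀×ρ^K = 0.6859 × 0.314286^6 = 0.6859 × 0.0009637 = 0.0006610
Blocking probability = 0.06610%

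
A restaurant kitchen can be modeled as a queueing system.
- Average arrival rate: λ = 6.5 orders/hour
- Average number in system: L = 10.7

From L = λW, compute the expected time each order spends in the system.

Little's Law: L = λW, so W = L/λ
W = 10.7/6.5 = 1.6462 hours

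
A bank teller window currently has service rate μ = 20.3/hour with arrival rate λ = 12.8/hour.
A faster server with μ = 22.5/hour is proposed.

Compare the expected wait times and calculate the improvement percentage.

System 1: ρ₁ = 12.8/20.3 = 0.6305, W₁ = 1/(20.3-12.8) = 0.13333
System 2: ρ₂ = 12.8/22.5 = 0.5689, W₂ = 1/(22.5-12.8) = 0.10309
Improvement: (W₁-W₂)/W₁ = (0.13333-0.10309)/0.13333 = 22.68%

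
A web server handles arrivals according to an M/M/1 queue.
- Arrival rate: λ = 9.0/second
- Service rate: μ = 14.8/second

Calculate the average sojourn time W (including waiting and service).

First, compute utilization: ρ = λ/μ = 9.0/14.8 = 0.6081
For M/M/1: W = 1/(μ-λ)
W = 1/(14.8-9.0) = 1/5.80
W = 0.1724 seconds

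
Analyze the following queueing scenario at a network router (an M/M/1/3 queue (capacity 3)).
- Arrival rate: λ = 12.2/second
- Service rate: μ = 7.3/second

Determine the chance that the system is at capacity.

ρ = λ/μ = 12.2/7.3 = 1.67123
P₀ = (1-ρ)/(1-ρ^(K+1)) = (1-1.67123)/(1-1.67123^4) = -0.67123/-6.8009 = 0.09870
P_K = P₀×ρ^K = 0.09870 × 1.67123^3 = 0.09870 × 4.6678 = 0.4607
Blocking probability = 46.07%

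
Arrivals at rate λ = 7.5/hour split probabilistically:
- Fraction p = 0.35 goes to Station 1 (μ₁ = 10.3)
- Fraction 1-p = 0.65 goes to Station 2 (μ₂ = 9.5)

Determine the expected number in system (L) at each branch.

Effective rates: λ₁ = 7.5×0.35 = 2.625, λ₂ = 7.5×0.65 = 4.875
Station 1: ρ₁ = 2.625/10.3 = 0.25485, L₁ = ρ₁/(1-ρ₁) = 0.25485/(1-0.25485) = 0.3420
Station 2: ρ₂ = 4.875/9.5 = 0.51316, L₂ = ρ₂/(1-ρ₂) = 0.51316/(1-0.51316) = 1.0541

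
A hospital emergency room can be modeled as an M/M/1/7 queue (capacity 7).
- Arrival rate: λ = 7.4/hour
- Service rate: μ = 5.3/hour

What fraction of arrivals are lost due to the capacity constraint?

ρ = λ/μ = 7.4/5.3 = 1.396226
P₀ = (1-ρ)/(1-ρ^(K+1)) = (1-1.396226)/(1-1.396226^8) = -0.39623/-13.4426 = 0.02948
P_K = P₀×ρ^K = 0.02948 × 1.396226^7 = 0.02948 × 10.3440 = 0.3049
Blocking probability = 30.49%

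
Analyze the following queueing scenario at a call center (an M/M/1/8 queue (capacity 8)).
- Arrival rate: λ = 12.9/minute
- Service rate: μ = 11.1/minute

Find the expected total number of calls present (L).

ρ = λ/μ = 12.9/11.1 = 1.16216
P₀ = (1-ρ)/(1-ρ^(K+1)) = (1-1.16216)/(1-1.16216^9) = -0.16216/-2.8672 = 0.05656
P_K = P₀×ρ^K = 0.05656 × 1.16216^8 = 0.05656 × 3.3276 = 0.1882
L = ρ[1 - (K+1)ρ^K + Kρ^(K+1)] / [(1-ρ)(1-ρ^(K+1))]
L = 1.16216 × (1 - 9×3.327571 + 8×3.867170) / ((1 - 1.16216) × (1 - 3.867170)) = 4.9722 calls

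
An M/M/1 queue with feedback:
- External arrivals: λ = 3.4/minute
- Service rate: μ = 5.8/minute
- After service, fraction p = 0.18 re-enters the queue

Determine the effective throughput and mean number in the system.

Effective arrival rate: λ_eff = λ/(1-p) = 3.4/(1-0.18) = 3.4/0.82 = 4.14634
ρ = λ_eff/μ = 4.14634/5.8 = 0.71489
L = ρ/(1-ρ) = 0.71489/(1-0.71489) = 2.5074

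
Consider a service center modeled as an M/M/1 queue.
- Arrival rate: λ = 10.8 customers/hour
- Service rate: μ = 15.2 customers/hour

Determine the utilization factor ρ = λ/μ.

Server utilization: ρ = λ/μ
ρ = 10.8/15.2 = 0.7105
The server is busy 71.05% of the time.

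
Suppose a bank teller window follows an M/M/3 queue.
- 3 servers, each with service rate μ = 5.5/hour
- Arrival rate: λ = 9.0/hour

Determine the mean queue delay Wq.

Traffic intensity: ρ = λ/(cμ) = 9.0/(3×5.5) = 0.5455
Since ρ = 0.5455 < 1, system is stable.
Offered load a = λ/μ = cρ = 9.0/5.5 = 1.6364
P₀ = [ Σₙ₌₀^2 aⁿ/n! + a^3/(3!(1-ρ)) ]⁻¹
Σ = a^0/0! + a^1/1! + a^2/2! = 1.0000 + 1.6364 + 1.3388 = 3.9752
a^3/(3!(1-ρ)) = 4.3817/(6 × 0.45455) = 1.6066
P₀ = 1/(3.9752 + 1.6066) = 0.1792
Lq = P₀·a^3·ρ / (3!(1-ρ)²) = 0.17915 × 4.3817 × 0.54545 / (6 × 0.20661) = 0.3454
Wq = Lq/λ = 0.3454/9.0 = 0.03838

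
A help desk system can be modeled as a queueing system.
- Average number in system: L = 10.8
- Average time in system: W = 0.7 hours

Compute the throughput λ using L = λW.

Little's Law: L = λW, so λ = L/W
λ = 10.8/0.7 = 15.4286 tickets/hour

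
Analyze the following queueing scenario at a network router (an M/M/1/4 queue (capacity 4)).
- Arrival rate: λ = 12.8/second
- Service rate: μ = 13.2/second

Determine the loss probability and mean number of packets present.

ρ = λ/μ = 12.8/13.2 = 0.9697
P₀ = (1-ρ)/(1-ρ^(K+1)) = (1-0.9697)/(1-0.9697^5) = 0.03030/0.1426 = 0.2125
P_K = P₀×ρ^K = 0.2125 × 0.9697^4 = 0.2125 × 0.8842 = 0.1879
Blocking probability P_4 = 0.1879 (18.79%)
L = ρ[1 - (K+1)ρ^K + Kρ^(K+1)] / [(1-ρ)(1-ρ^(K+1))]
L = 0.9697 × (1 - 5×0.8841981 + 4×0.8574069) / ((1 - 0.9697) × (1 - 0.8574069)) = 1.9385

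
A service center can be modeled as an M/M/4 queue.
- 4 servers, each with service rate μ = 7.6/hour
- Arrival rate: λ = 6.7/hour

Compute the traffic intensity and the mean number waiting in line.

Traffic intensity: ρ = λ/(cμ) = 6.7/(4×7.6) = 0.2204
Since ρ = 0.2204 < 1, system is stable.
Offered load a = λ/μ = cρ = 6.7/7.6 = 0.8816
P₀ = [ Σₙ₌₀^3 aⁿ/n! + a^4/(4!(1-ρ)) ]⁻¹
Σ = a^0/0! + a^1/1! + a^2/2! + a^3/3! = 1.0000 + 0.8816 + 0.3886 + 0.1142 = 2.3844
a^4/(4!(1-ρ)) = 0.6040/(24 × 0.7796) = 0.03228
P₀ = 1/(2.3844 + 0.03228) = 0.4138
Lq = P₀·a^4·ρ / (4!(1-ρ)²) = 0.4138 × 0.6040 × 0.2204 / (24 × 0.6078) = 0.003776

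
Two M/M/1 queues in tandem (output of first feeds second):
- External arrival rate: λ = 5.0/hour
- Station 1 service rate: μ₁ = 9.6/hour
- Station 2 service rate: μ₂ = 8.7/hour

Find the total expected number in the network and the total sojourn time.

By Jackson's theorem, each station behaves as independent M/M/1.
Station 1: ρ₁ = 5.0/9.6 = 0.5208, L₁ = ρ₁/(1-ρ₁) = λ/(μ₁-λ) = 5.0/4.60 = 1.08696
Station 2: ρ₂ = 5.0/8.7 = 0.5747, L₂ = ρ₂/(1-ρ₂) = λ/(μ₂-λ) = 5.0/3.70 = 1.35135
Total: L = L₁ + L₂ = 1.08696 + 1.35135 = 2.4383
W = L/λ = 2.4383/5.0 = 0.4877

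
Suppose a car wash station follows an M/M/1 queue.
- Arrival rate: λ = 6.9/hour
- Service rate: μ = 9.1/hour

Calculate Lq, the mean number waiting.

ρ = λ/μ = 6.9/9.1 = 0.7582
For M/M/1: Lq = λ²/(μ(μ-λ))
Lq = 47.61/(9.1 × 2.20)
Lq = 2.3781 cars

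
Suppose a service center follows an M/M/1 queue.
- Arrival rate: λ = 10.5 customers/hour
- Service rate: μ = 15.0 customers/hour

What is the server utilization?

Server utilization: ρ = λ/μ
ρ = 10.5/15.0 = 0.7000
The server is busy 70.00% of the time.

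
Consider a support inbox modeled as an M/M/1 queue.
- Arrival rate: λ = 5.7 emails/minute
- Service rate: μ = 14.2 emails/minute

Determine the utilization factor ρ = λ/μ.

Server utilization: ρ = λ/μ
ρ = 5.7/14.2 = 0.4014
The server is busy 40.14% of the time.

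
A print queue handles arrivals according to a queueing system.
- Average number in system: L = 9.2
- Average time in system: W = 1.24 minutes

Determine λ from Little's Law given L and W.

Little's Law: L = λW, so λ = L/W
λ = 9.2/1.24 = 7.4194 jobs/minute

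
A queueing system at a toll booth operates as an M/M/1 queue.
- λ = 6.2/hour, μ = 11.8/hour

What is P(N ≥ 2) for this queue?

ρ = λ/μ = 6.2/11.8 = 0.52542
P(N ≥ n) = ρⁿ
P(N ≥ 2) = 0.52542^2
P(N ≥ 2) = 0.2761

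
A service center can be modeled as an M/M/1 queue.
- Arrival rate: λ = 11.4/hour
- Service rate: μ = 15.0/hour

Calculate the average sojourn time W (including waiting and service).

First, compute utilization: ρ = λ/μ = 11.4/15.0 = 0.7600
For M/M/1: W = 1/(μ-λ)
W = 1/(15.0-11.4) = 1/3.60
W = 0.2778 hours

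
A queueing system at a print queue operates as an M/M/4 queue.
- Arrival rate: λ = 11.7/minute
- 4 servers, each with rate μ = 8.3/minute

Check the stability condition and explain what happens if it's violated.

Stability requires ρ = λ/(cμ) < 1
ρ = 11.7/(4 × 8.3) = 11.7/33.20 = 0.3524
Since 0.3524 < 1, the system is STABLE.
The servers are busy 35.24% of the time.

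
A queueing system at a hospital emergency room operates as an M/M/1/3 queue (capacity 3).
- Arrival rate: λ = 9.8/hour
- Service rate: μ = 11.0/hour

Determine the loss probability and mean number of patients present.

ρ = λ/μ = 9.8/11.0 = 0.89091
P₀ = (1-ρ)/(1-ρ^(K+1)) = (1-0.89091)/(1-0.89091^4) = 0.10909/0.37001 = 0.2948
P_K = P₀×ρ^K = 0.2948 × 0.89091^3 = 0.2948 × 0.7071 = 0.2085
Blocking probability P_3 = 0.2085 (20.85%)
L = ρ[1 - (K+1)ρ^K + Kρ^(K+1)] / [(1-ρ)(1-ρ^(K+1))]
L = 0.89091 × (1 - 4×0.7071336 + 3×0.6299924) / ((1 - 0.89091) × (1 - 0.6299924)) = 1.3562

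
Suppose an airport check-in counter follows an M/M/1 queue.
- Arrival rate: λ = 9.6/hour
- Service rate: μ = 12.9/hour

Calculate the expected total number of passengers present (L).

ρ = λ/μ = 9.6/12.9 = 0.7442
For M/M/1: L = λ/(μ-λ)
L = 9.6/(12.9-9.6) = 9.6/3.30
L = 2.9091 passengers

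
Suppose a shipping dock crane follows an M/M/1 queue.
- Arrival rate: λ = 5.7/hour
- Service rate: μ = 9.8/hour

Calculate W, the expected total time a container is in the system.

First, compute utilization: ρ = λ/μ = 5.7/9.8 = 0.5816
For M/M/1: W = 1/(μ-λ)
W = 1/(9.8-5.7) = 1/4.10
W = 0.2439 hours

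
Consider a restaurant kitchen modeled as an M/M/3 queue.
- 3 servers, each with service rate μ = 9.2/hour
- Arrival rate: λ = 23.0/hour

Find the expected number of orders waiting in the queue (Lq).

Traffic intensity: ρ = λ/(cμ) = 23.0/(3×9.2) = 0.8333
Since ρ = 0.8333 < 1, system is stable.
Offered load a = λ/μ = cρ = 23.0/9.2 = 2.5000
P₀ = [ Σₙ₌₀^2 aⁿ/n! + a^3/(3!(1-ρ)) ]⁻¹
Σ = a^0/0! + a^1/1! + a^2/2! = 1.0000 + 2.5000 + 3.1250 = 6.6250
a^3/(3!(1-ρ)) = 15.6250/(6 × 0.166667) = 15.6250
P₀ = 1/(6.6250 + 15.6250) = 0.04494
Lq = P₀·a^3·ρ / (3!(1-ρ)²) = 0.044944 × 15.6250 × 0.83333 / (6 × 0.027778) = 3.5112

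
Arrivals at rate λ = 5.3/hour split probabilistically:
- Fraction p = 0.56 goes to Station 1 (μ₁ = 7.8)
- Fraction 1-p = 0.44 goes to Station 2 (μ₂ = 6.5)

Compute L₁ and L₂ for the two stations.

Effective rates: λ₁ = 5.3×0.56 = 2.968, λ₂ = 5.3×0.44 = 2.332
Station 1: ρ₁ = 2.968/7.8 = 0.3805, L₁ = ρ₁/(1-ρ₁) = 0.3805/(1-0.3805) = 0.6142
Station 2: ρ₂ = 2.332/6.5 = 0.35877, L₂ = ρ₂/(1-ρ₂) = 0.35877/(1-0.35877) = 0.5595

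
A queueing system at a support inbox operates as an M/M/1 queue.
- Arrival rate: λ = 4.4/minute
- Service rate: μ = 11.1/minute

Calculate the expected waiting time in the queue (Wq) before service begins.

First, compute utilization: ρ = λ/μ = 4.4/11.1 = 0.3964
For M/M/1: Wq = λ/(μ(μ-λ))
Wq = 4.4/(11.1 × (11.1-4.4))
Wq = 4.4/(11.1 × 6.70)
Wq = 0.05916 minutes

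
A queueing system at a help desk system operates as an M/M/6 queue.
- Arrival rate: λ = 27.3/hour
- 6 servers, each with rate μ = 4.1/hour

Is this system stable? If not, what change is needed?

Stability requires ρ = λ/(cμ) < 1
ρ = 27.3/(6 × 4.1) = 27.3/24.60 = 1.1098
Since 1.1098 ≥ 1, the system is UNSTABLE.
Need c > λ/μ = 27.3/4.1 = 6.66.
Minimum servers needed: c = 7.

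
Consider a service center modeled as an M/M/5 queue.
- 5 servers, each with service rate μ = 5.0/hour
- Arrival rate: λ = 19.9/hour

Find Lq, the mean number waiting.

Traffic intensity: ρ = λ/(cμ) = 19.9/(5×5.0) = 0.7960
Since ρ = 0.7960 < 1, system is stable.
Offered load a = λ/μ = cρ = 19.9/5.0 = 3.9800
P₀ = [ Σₙ₌₀^4 aⁿ/n! + a^5/(5!(1-ρ)) ]⁻¹
Σ = a^0/0! + a^1/1! + a^2/2! + a^3/3! + a^4/4! = 1.0000 + 3.9800 + 7.9202 + 10.5075 + 10.4549 = 33.8626
a^5/(5!(1-ρ)) = 998.6547/(120 × 0.2040) = 40.7947
P₀ = 1/(33.8626 + 40.7947) = 0.01339
Lq = P₀·a^5·ρ / (5!(1-ρ)²) = 0.0133945 × 998.6547 × 0.796000 / (120 × 0.0416160) = 2.1321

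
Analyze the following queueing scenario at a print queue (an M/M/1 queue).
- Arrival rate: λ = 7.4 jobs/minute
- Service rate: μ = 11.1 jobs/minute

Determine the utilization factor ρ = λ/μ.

Server utilization: ρ = λ/μ
ρ = 7.4/11.1 = 0.6667
The server is busy 66.67% of the time.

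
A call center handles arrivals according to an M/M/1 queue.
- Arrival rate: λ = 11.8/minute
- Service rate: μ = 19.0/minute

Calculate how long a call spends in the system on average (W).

First, compute utilization: ρ = λ/μ = 11.8/19.0 = 0.6211
For M/M/1: W = 1/(μ-λ)
W = 1/(19.0-11.8) = 1/7.20
W = 0.1389 minutes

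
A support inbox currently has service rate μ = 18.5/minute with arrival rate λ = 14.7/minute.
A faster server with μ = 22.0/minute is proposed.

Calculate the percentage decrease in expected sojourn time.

System 1: ρ₁ = 14.7/18.5 = 0.7946, W₁ = 1/(18.5-14.7) = 0.2632
System 2: ρ₂ = 14.7/22.0 = 0.6682, W₂ = 1/(22.0-14.7) = 0.1370
Improvement: (W₁-W₂)/W₁ = (0.2632-0.1370)/0.2632 = 47.95%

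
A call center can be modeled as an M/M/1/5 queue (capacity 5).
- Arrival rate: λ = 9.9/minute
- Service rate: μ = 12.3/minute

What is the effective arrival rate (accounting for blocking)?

ρ = λ/μ = 9.9/12.3 = 0.80488
P₀ = (1-ρ)/(1-ρ^(K+1)) = (1-0.80488)/(1-0.80488^6) = 0.1951/0.7281 = 0.2680
P_K = P₀×ρ^K = 0.26798 × 0.80488^5 = 0.26798 × 0.33780 = 0.09052
λ_eff = λ(1-P_K) = 9.9 × (1 - 0.090522) = 9.9 × 0.909478 = 9.0038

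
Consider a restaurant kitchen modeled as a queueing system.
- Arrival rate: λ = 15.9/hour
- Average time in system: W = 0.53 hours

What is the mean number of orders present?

Little's Law: L = λW
L = 15.9 × 0.53 = 8.4270 orders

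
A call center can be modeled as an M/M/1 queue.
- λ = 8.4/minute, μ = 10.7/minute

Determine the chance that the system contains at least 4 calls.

ρ = λ/μ = 8.4/10.7 = 0.78505
P(N ≥ n) = ρⁿ
P(N ≥ 4) = 0.78505^4
P(N ≥ 4) = 0.3798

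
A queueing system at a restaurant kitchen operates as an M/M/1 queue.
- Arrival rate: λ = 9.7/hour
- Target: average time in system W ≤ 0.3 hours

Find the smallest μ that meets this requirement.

For M/M/1: W = 1/(μ-λ)
Need W ≤ 0.3, so 1/(μ-λ) ≤ 0.3
μ - λ ≥ 1/0.3 = 3.3333
μ ≥ 9.7 + 3.3333 = 13.0333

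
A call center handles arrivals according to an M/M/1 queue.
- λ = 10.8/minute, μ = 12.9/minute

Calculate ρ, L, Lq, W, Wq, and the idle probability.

Step 1: ρ = λ/μ = 10.8/12.9 = 0.8372
Step 2: L = λ/(μ-λ) = 10.8/2.10 = 5.1429
Step 3: Lq = λ²/(μ(μ-λ)) = 116.64/(12.9×2.10) = 4.3056
Step 4: W = 1/(μ-λ) = 1/2.10 = 0.47619
Step 5: Wq = λ/(μ(μ-λ)) = 10.8/(12.9×2.10) = 0.3987
Step 6: P(0) = 1-ρ = 0.1628
Verify: L = λW = 10.8×0.47619 = 5.1429 ✔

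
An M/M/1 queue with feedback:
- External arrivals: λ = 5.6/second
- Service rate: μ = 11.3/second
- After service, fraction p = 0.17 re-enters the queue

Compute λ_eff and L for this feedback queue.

Effective arrival rate: λ_eff = λ/(1-p) = 5.6/(1-0.17) = 5.6/0.83 = 6.7470
ρ = λ_eff/μ = 6.7470/11.3 = 0.59708
L = ρ/(1-ρ) = 0.59708/(1-0.59708) = 1.4819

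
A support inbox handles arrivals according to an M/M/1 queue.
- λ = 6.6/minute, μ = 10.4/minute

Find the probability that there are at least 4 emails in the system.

ρ = λ/μ = 6.6/10.4 = 0.6346
P(N ≥ n) = ρⁿ
P(N ≥ 4) = 0.6346^4
P(N ≥ 4) = 0.1622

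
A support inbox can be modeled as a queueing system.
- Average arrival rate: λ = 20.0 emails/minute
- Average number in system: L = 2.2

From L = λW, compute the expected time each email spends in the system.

Little's Law: L = λW, so W = L/λ
W = 2.2/20.0 = 0.1100 minutes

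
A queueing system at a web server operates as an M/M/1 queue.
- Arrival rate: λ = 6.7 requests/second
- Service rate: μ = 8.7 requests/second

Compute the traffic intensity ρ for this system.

Server utilization: ρ = λ/μ
ρ = 6.7/8.7 = 0.7701
The server is busy 77.01% of the time.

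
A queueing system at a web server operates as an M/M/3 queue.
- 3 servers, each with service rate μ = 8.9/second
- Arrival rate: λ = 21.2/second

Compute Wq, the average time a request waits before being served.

Traffic intensity: ρ = λ/(cμ) = 21.2/(3×8.9) = 0.7940
Since ρ = 0.7940 < 1, system is stable.
Offered load a = λ/μ = cρ = 21.2/8.9 = 2.3820
P₀ = [ Σₙ₌₀^2 aⁿ/n! + a^3/(3!(1-ρ)) ]⁻¹
Σ = a^0/0! + a^1/1! + a^2/2! = 1.0000 + 2.3820 + 2.8370 = 6.2190
a^3/(3!(1-ρ)) = 13.5157/(6 × 0.205993) = 10.9354
P₀ = 1/(6.2190 + 10.9354) = 0.05829
Lq = P₀·a^3·ρ / (3!(1-ρ)²) = 0.05829 × 13.5157 × 0.7940 / (6 × 0.04243) = 2.4571
Wq = Lq/λ = 2.4571/21.2 = 0.1159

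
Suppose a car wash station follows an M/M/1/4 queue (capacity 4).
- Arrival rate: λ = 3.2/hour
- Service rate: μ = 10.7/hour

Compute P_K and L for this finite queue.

ρ = λ/μ = 3.2/10.7 = 0.29907
P₀ = (1-ρ)/(1-ρ^(K+1)) = (1-0.29907)/(1-0.29907^5) = 0.7009/0.9976 = 0.7026
P_K = P₀×ρ^K = 0.7026 × 0.29907^4 = 0.7026 × 0.008000 = 0.005621
Blocking probability P_4 = 0.005621 (0.56%)
L = ρ[1 - (K+1)ρ^K + Kρ^(K+1)] / [(1-ρ)(1-ρ^(K+1))]
L = 0.29907 × (1 - 5×0.008000 + 4×0.002393) / ((1 - 0.29907) × (1 - 0.002393)) = 0.4147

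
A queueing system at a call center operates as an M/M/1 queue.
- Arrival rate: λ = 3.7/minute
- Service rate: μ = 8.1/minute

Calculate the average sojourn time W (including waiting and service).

First, compute utilization: ρ = λ/μ = 3.7/8.1 = 0.4568
For M/M/1: W = 1/(μ-λ)
W = 1/(8.1-3.7) = 1/4.40
W = 0.2273 minutes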